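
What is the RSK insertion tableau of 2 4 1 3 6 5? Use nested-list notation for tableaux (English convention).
Insert 2: appended to row 1. P = [[2]].
Insert 4: appended to row 1. P = [[2, 4]].
Insert 1: 1 bumps 2 from row 1; 2 starts row 2. P = [[1, 4], [2]].
Insert 3: 3 bumps 4 from row 1; 4 appends to row 2. P = [[1, 3], [2, 4]].
Insert 6: appended to row 1. P = [[1, 3, 6], [2, 4]].
Insert 5: 5 bumps 6 from row 1; 6 appends to row 2. P = [[1, 3, 5], [2, 4, 6]].

So P = [[1, 3, 5], [2, 4, 6]].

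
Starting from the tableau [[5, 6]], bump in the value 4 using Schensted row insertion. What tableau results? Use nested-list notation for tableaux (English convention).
[[4, 6], [5]]

In row 1, 4 replaces 5 (the leftmost entry greater than 4); 5 is bumped to row 2. 5 starts a new row 2. The new tableau is [[4, 6], [5]].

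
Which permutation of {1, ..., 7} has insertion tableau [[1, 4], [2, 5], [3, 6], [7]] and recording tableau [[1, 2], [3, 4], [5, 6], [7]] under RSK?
Reverse the RSK construction: for i from n down to 1, find the cell of Q containing i, remove the entry at that cell from P, and reverse-bump it up through P; the value ejected from row 1 is w(i).

Step i=7: Q has 7 at row 4, column 1; remove 7 from row 4 of P and reverse-bump: 7 enters row 3 and ejects 6; 6 enters row 2 and ejects 5; 5 enters row 1 and ejects 4. So w(7) = 4. P is now [[1, 5], [2, 6], [3, 7]].
Step i=6: Q has 6 at row 3, column 2; remove 7 from row 3 of P and reverse-bump: 7 enters row 2 and ejects 6; 6 enters row 1 and ejects 5. So w(6) = 5. P is now [[1, 6], [2, 7], [3]].
Step i=5: Q has 5 at row 3, column 1; remove 3 from row 3 of P and reverse-bump: 3 enters row 2 and ejects 2; 2 enters row 1 and ejects 1. So w(5) = 1. P is now [[2, 6], [3, 7]].
Step i=4: Q has 4 at row 2, column 2; remove 7 from row 2 of P and reverse-bump: 7 enters row 1 and ejects 6. So w(4) = 6. P is now [[2, 7], [3]].
Step i=3: Q has 3 at row 2, column 1; remove 3 from row 2 of P and reverse-bump: 3 enters row 1 and ejects 2. So w(3) = 2. P is now [[3, 7]].
Step i=2: Q has 2 at row 1, column 2; remove that cell from P, ejecting 7. So w(2) = 7. P is now [[3]].
Step i=1: Q has 1 at row 1, column 1; remove that cell from P, ejecting 3. So w(1) = 3. P is now [].

So w = 3 7 2 6 1 5 4.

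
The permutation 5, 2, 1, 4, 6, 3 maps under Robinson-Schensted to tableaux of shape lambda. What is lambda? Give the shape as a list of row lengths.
[3, 2, 1]

Row-insert each entry into an empty tableau.

After inserting 5: P = [[5]].
After inserting 2: P = [[2], [5]].
After inserting 1: P = [[1], [2], [5]].
After inserting 4: P = [[1, 4], [2], [5]].
After inserting 6: P = [[1, 4, 6], [2], [5]].
After inserting 3: P = [[1, 3, 6], [2, 4], [5]].

The final insertion tableau P = [[1, 3, 6], [2, 4], [5]] has shape [3, 2, 1].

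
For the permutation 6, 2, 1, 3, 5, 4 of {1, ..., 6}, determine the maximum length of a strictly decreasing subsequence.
3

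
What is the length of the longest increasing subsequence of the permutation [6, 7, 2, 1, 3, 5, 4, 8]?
4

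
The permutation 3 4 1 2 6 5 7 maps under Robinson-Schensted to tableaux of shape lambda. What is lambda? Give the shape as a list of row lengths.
[4, 3]

RSK row insertion gives P = [[1, 2, 5, 7], [3, 4, 6]], which has shape [4, 3].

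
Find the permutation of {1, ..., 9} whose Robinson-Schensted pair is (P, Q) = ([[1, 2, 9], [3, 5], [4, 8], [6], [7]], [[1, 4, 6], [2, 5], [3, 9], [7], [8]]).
Reverse the RSK construction: for i from n down to 1, find the cell of Q containing i, remove the entry at that cell from P, and reverse-bump it up through P; the value ejected from row 1 is w(i).

Step i=9: Q has 9 at row 3, column 2; remove 8 from row 3 of P and reverse-bump: 8 enters row 2 and ejects 5; 5 enters row 1 and ejects 2. So w(9) = 2. P is now [[1, 5, 9], [3, 8], [4], [6], [7]].
Step i=8: Q has 8 at row 5, column 1; remove 7 from row 5 of P and reverse-bump: 7 enters row 4 and ejects 6; 6 enters row 3 and ejects 4; 4 enters row 2 and ejects 3; 3 enters row 1 and ejects 1. So w(8) = 1. P is now [[3, 5, 9], [4, 8], [6], [7]].
Step i=7: Q has 7 at row 4, column 1; remove 7 from row 4 of P and reverse-bump: 7 enters row 3 and ejects 6; 6 enters row 2 and ejects 4; 4 enters row 1 and ejects 3. So w(7) = 3. P is now [[4, 5, 9], [6, 8], [7]].
Step i=6: Q has 6 at row 1, column 3; remove that cell from P, ejecting 9. So w(6) = 9. P is now [[4, 5], [6, 8], [7]].
Step i=5: Q has 5 at row 2, column 2; remove 8 from row 2 of P and reverse-bump: 8 enters row 1 and ejects 5. So w(5) = 5. P is now [[4, 8], [6], [7]].
Step i=4: Q has 4 at row 1, column 2; remove that cell from P, ejecting 8. So w(4) = 8. P is now [[4], [6], [7]].
Step i=3: Q has 3 at row 3, column 1; remove 7 from row 3 of P and reverse-bump: 7 enters row 2 and ejects 6; 6 enters row 1 and ejects 4. So w(3) = 4. P is now [[6], [7]].
Step i=2: Q has 2 at row 2, column 1; remove 7 from row 2 of P and reverse-bump: 7 enters row 1 and ejects 6. So w(2) = 6. P is now [[7]].
Step i=1: Q has 1 at row 1, column 1; remove that cell from P, ejecting 7. So w(1) = 7. P is now [].

So w = 7 6 4 8 5 9 3 1 2.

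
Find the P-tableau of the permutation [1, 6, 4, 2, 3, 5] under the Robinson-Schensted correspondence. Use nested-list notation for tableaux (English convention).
P = [[1, 2, 3, 5], [4], [6]]

Insert 1: appended to row 1. P = [[1]].
Insert 6: appended to row 1. P = [[1, 6]].
Insert 4: 4 bumps 6 from row 1; 6 starts row 2. P = [[1, 4], [6]].
Insert 2: 2 bumps 4 from row 1; 4 bumps 6 from row 2; 6 starts row 3. P = [[1, 2], [4], [6]].
Insert 3: appended to row 1. P = [[1, 2, 3], [4], [6]].
Insert 5: appended to row 1. P = [[1, 2, 3, 5], [4], [6]].

So P = [[1, 2, 3, 5], [4], [6]].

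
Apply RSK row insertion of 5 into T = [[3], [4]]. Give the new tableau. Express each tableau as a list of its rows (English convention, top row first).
5 is larger than every entry of row 1, so it is appended to row 1. The new tableau is [[3, 5], [4]].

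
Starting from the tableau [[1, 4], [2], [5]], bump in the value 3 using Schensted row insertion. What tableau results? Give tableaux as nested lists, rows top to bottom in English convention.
[[1, 3], [2, 4], [5]]

In row 1, 3 replaces 4 (the leftmost entry greater than 3); 4 is bumped to row 2. 4 is appended to row 2. The new tableau is [[1, 3], [2, 4], [5]].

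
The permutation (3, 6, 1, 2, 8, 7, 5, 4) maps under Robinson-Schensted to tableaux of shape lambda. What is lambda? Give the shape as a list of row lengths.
Row-insert each entry into an empty tableau.

After inserting 3: P = [[3]].
After inserting 6: P = [[3, 6]].
After inserting 1: P = [[1, 6], [3]].
After inserting 2: P = [[1, 2], [3, 6]].
After inserting 8: P = [[1, 2, 8], [3, 6]].
After inserting 7: P = [[1, 2, 7], [3, 6, 8]].
After inserting 5: P = [[1, 2, 5], [3, 6, 7], [8]].
After inserting 4: P = [[1, 2, 4], [3, 5, 7], [6], [8]].

The final insertion tableau P = [[1, 2, 4], [3, 5, 7], [6], [8]] has shape [3, 3, 1, 1].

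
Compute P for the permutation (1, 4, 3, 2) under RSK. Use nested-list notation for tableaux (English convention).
Insert 1: appended to row 1. P = [[1]].
Insert 4: appended to row 1. P = [[1, 4]].
Insert 3: 3 bumps 4 from row 1; 4 starts row 2. P = [[1, 3], [4]].
Insert 2: 2 bumps 3 from row 1; 3 bumps 4 from row 2; 4 starts row 3. P = [[1, 2], [3], [4]].

So P = [[1, 2], [3], [4]].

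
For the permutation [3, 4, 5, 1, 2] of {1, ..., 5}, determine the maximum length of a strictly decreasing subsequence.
2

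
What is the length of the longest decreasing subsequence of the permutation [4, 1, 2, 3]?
2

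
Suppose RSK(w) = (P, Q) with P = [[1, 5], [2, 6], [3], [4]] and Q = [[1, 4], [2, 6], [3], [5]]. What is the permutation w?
Reverse the RSK construction: for i from n down to 1, find the cell of Q containing i, remove the entry at that cell from P, and reverse-bump it up through P; the value ejected from row 1 is w(i).

Step i=6: Q has 6 at row 2, column 2; remove 6 from row 2 of P and reverse-bump: 6 enters row 1 and ejects 5. So w(6) = 5. P is now [[1, 6], [2], [3], [4]].
Step i=5: Q has 5 at row 4, column 1; remove 4 from row 4 of P and reverse-bump: 4 enters row 3 and ejects 3; 3 enters row 2 and ejects 2; 2 enters row 1 and ejects 1. So w(5) = 1. P is now [[2, 6], [3], [4]].
Step i=4: Q has 4 at row 1, column 2; remove that cell from P, ejecting 6. So w(4) = 6. P is now [[2], [3], [4]].
Step i=3: Q has 3 at row 3, column 1; remove 4 from row 3 of P and reverse-bump: 4 enters row 2 and ejects 3; 3 enters row 1 and ejects 2. So w(3) = 2. P is now [[3], [4]].
Step i=2: Q has 2 at row 2, column 1; remove 4 from row 2 of P and reverse-bump: 4 enters row 1 and ejects 3. So w(2) = 3. P is now [[4]].
Step i=1: Q has 1 at row 1, column 1; remove that cell from P, ejecting 4. So w(1) = 4. P is now [].

So w = 4 3 2 6 1 5.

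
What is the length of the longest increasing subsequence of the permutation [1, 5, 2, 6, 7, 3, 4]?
4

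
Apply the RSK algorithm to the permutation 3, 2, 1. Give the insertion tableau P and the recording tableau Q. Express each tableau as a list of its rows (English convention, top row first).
Insert each entry of the permutation into P by Schensted row insertion, recording in Q the position of each new cell.

Insert 3: appended to row 1. P = [[3]], Q = [[1]].
Insert 2: 2 bumps 3 from row 1; 3 starts row 2. P = [[2], [3]], Q = [[1], [2]].
Insert 1: 1 bumps 2 from row 1; 2 bumps 3 from row 2; 3 starts row 3. P = [[1], [2], [3]], Q = [[1], [2], [3]].

So P = [[1], [2], [3]], Q = [[1], [2], [3]].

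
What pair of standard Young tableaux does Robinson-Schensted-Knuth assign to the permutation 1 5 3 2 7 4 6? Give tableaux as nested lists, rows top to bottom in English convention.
P = [[1, 2, 4, 6], [3, 7], [5]], Q = [[1, 2, 5, 7], [3, 6], [4]]

Insert each entry of the permutation into P by Schensted row insertion, recording in Q the position of each new cell.

Insert 1: appended to row 1. P = [[1]].
Insert 5: appended to row 1. P = [[1, 5]].
Insert 3: 3 bumps 5 from row 1; 5 starts row 2. P = [[1, 3], [5]].
Insert 2: 2 bumps 3 from row 1; 3 bumps 5 from row 2; 5 starts row 3. P = [[1, 2], [3], [5]].
Insert 7: appended to row 1. P = [[1, 2, 7], [3], [5]].
Insert 4: 4 bumps 7 from row 1; 7 appends to row 2. P = [[1, 2, 4], [3, 7], [5]].
Insert 6: appended to row 1. P = [[1, 2, 4, 6], [3, 7], [5]].

So P = [[1, 2, 4, 6], [3, 7], [5]], Q = [[1, 2, 5, 7], [3, 6], [4]].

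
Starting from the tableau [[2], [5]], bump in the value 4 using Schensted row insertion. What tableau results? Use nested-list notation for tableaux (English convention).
[[2, 4], [5]]

4 is larger than every entry of row 1, so it is appended to row 1. The new tableau is [[2, 4], [5]].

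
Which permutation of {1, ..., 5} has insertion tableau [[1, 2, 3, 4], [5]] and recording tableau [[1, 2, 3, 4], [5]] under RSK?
Reverse the RSK construction: for i from n down to 1, find the cell of Q containing i, remove the entry at that cell from P, and reverse-bump it up through P; the value ejected from row 1 is w(i).

Step i=5: Q has 5 at row 2, column 1; remove 5 from row 2 of P and reverse-bump: 5 enters row 1 and ejects 4. So w(5) = 4. P is now [[1, 2, 3, 5]].
Step i=4: Q has 4 at row 1, column 4; remove that cell from P, ejecting 5. So w(4) = 5. P is now [[1, 2, 3]].
Step i=3: Q has 3 at row 1, column 3; remove that cell from P, ejecting 3. So w(3) = 3. P is now [[1, 2]].
Step i=2: Q has 2 at row 1, column 2; remove that cell from P, ejecting 2. So w(2) = 2. P is now [[1]].
Step i=1: Q has 1 at row 1, column 1; remove that cell from P, ejecting 1. So w(1) = 1. P is now [].

So w = 1 2 3 5 4.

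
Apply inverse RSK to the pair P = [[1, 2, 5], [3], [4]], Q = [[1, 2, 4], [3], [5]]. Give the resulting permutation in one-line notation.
1 4 3 5 2

Reverse the RSK construction: for i from n down to 1, find the cell of Q containing i, remove the entry at that cell from P, and reverse-bump it up through P; the value ejected from row 1 is w(i).

Step i=5: Q has 5 at row 3, column 1; remove 4 from row 3 of P and reverse-bump: 4 enters row 2 and ejects 3; 3 enters row 1 and ejects 2. So w(5) = 2. P is now [[1, 3, 5], [4]].
Step i=4: Q has 4 at row 1, column 3; remove that cell from P, ejecting 5. So w(4) = 5. P is now [[1, 3], [4]].
Step i=3: Q has 3 at row 2, column 1; remove 4 from row 2 of P and reverse-bump: 4 enters row 1 and ejects 3. So w(3) = 3. P is now [[1, 4]].
Step i=2: Q has 2 at row 1, column 2; remove that cell from P, ejecting 4. So w(2) = 4. P is now [[1]].
Step i=1: Q has 1 at row 1, column 1; remove that cell from P, ejecting 1. So w(1) = 1. P is now [].

So w = 1 4 3 5 2.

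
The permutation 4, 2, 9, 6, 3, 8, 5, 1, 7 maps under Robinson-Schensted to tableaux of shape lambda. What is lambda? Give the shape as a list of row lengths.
Row-insert each entry into an empty tableau.

After inserting 4: P = [[4]].
After inserting 2: P = [[2], [4]].
After inserting 9: P = [[2, 9], [4]].
After inserting 6: P = [[2, 6], [4, 9]].
After inserting 3: P = [[2, 3], [4, 6], [9]].
After inserting 8: P = [[2, 3, 8], [4, 6], [9]].
After inserting 5: P = [[2, 3, 5], [4, 6, 8], [9]].
After inserting 1: P = [[1, 3, 5], [2, 6, 8], [4], [9]].
After inserting 7: P = [[1, 3, 5, 7], [2, 6, 8], [4], [9]].

The final insertion tableau P = [[1, 3, 5, 7], [2, 6, 8], [4], [9]] has shape [4, 3, 1, 1].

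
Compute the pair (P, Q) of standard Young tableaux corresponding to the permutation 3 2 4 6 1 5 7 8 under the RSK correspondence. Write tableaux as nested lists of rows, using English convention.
Insert each entry of the permutation into P by Schensted row insertion, recording in Q the position of each new cell.

Insert 3: appended to row 1. P = [[3]].
Insert 2: 2 bumps 3 from row 1; 3 starts row 2. P = [[2], [3]].
Insert 4: appended to row 1. P = [[2, 4], [3]].
Insert 6: appended to row 1. P = [[2, 4, 6], [3]].
Insert 1: 1 bumps 2 from row 1; 2 bumps 3 from row 2; 3 starts row 3. P = [[1, 4, 6], [2], [3]].
Insert 5: 5 bumps 6 from row 1; 6 appends to row 2. P = [[1, 4, 5], [2, 6], [3]].
Insert 7: appended to row 1. P = [[1, 4, 5, 7], [2, 6], [3]].
Insert 8: appended to row 1. P = [[1, 4, 5, 7, 8], [2, 6], [3]].

So P = [[1, 4, 5, 7, 8], [2, 6], [3]], Q = [[1, 3, 4, 7, 8], [2, 6], [5]].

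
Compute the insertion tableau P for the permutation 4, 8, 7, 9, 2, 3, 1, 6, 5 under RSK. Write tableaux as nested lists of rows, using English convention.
P = [[1, 3, 5], [2, 6, 9], [4, 7], [8]]

Insert 4: appended to row 1. P = [[4]].
Insert 8: appended to row 1. P = [[4, 8]].
Insert 7: 7 bumps 8 from row 1; 8 starts row 2. P = [[4, 7], [8]].
Insert 9: appended to row 1. P = [[4, 7, 9], [8]].
Insert 2: 2 bumps 4 from row 1; 4 bumps 8 from row 2; 8 starts row 3. P = [[2, 7, 9], [4], [8]].
Insert 3: 3 bumps 7 from row 1; 7 appends to row 2. P = [[2, 3, 9], [4, 7], [8]].
Insert 1: 1 bumps 2 from row 1; 2 bumps 4 from row 2; 4 bumps 8 from row 3; 8 starts row 4. P = [[1, 3, 9], [2, 7], [4], [8]].
Insert 6: 6 bumps 9 from row 1; 9 appends to row 2. P = [[1, 3, 6], [2, 7, 9], [4], [8]].
Insert 5: 5 bumps 6 from row 1; 6 bumps 7 from row 2; 7 appends to row 3. P = [[1, 3, 5], [2, 6, 9], [4, 7], [8]].

So P = [[1, 3, 5], [2, 6, 9], [4, 7], [8]].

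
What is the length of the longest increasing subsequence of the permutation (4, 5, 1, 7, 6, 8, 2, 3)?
4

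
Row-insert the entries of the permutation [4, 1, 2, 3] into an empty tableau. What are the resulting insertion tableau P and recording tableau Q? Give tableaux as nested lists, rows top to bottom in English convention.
Insert each entry of the permutation into P by Schensted row insertion, recording in Q the position of each new cell.

After inserting 4: P = [[4]].
After inserting 1: P = [[1], [4]].
After inserting 2: P = [[1, 2], [4]].
After inserting 3: P = [[1, 2, 3], [4]].

So P = [[1, 2, 3], [4]], Q = [[1, 3, 4], [2]].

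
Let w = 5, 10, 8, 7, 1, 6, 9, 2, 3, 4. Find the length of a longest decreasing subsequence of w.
5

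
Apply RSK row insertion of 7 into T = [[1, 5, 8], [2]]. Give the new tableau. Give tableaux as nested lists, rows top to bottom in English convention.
In row 1, 7 replaces 8 (the leftmost entry greater than 7); 8 is bumped to row 2. 8 is appended to row 2. The new tableau is [[1, 5, 7], [2, 8]].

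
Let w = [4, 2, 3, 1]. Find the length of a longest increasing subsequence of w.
2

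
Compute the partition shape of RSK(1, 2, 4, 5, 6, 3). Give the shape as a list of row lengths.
Row-insert each entry into an empty tableau.

After inserting 1: P = [[1]].
After inserting 2: P = [[1, 2]].
After inserting 4: P = [[1, 2, 4]].
After inserting 5: P = [[1, 2, 4, 5]].
After inserting 6: P = [[1, 2, 4, 5, 6]].
After inserting 3: P = [[1, 2, 3, 5, 6], [4]].

The final insertion tableau P = [[1, 2, 3, 5, 6], [4]] has shape [5, 1].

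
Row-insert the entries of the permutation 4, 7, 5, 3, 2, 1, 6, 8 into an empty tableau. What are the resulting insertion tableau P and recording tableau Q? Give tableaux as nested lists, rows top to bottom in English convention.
P = [[1, 5, 6, 8], [2], [3], [4], [7]], Q = [[1, 2, 7, 8], [3], [4], [5], [6]]

Insert each entry of the permutation into P by Schensted row insertion, recording in Q the position of each new cell.

Insert 4: appended to row 1. P = [[4]].
Insert 7: appended to row 1. P = [[4, 7]].
Insert 5: 5 bumps 7 from row 1; 7 starts row 2. P = [[4, 5], [7]].
Insert 3: 3 bumps 4 from row 1; 4 bumps 7 from row 2; 7 starts row 3. P = [[3, 5], [4], [7]].
Insert 2: 2 bumps 3 from row 1; 3 bumps 4 from row 2; 4 bumps 7 from row 3; 7 starts row 4. P = [[2, 5], [3], [4], [7]].
Insert 1: 1 bumps 2 from row 1; 2 bumps 3 from row 2; 3 bumps 4 from row 3; 4 bumps 7 from row 4; 7 starts row 5. P = [[1, 5], [2], [3], [4], [7]].
Insert 6: appended to row 1. P = [[1, 5, 6], [2], [3], [4], [7]].
Insert 8: appended to row 1. P = [[1, 5, 6, 8], [2], [3], [4], [7]].

So P = [[1, 5, 6, 8], [2], [3], [4], [7]], Q = [[1, 2, 7, 8], [3], [4], [5], [6]].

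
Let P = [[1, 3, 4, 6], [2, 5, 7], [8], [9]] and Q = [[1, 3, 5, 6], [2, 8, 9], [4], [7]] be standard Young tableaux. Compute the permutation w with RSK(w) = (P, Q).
9 2 8 3 5 7 1 4 6

Reverse the RSK construction: for i from n down to 1, find the cell of Q containing i, remove the entry at that cell from P, and reverse-bump it up through P; the value ejected from row 1 is w(i).

Step i=9: Q has 9 at row 2, column 3; remove 7 from row 2 of P and reverse-bump: 7 enters row 1 and ejects 6. So w(9) = 6. P is now [[1, 3, 4, 7], [2, 5], [8], [9]].
Step i=8: Q has 8 at row 2, column 2; remove 5 from row 2 of P and reverse-bump: 5 enters row 1 and ejects 4. So w(8) = 4. P is now [[1, 3, 5, 7], [2], [8], [9]].
Step i=7: Q has 7 at row 4, column 1; remove 9 from row 4 of P and reverse-bump: 9 enters row 3 and ejects 8; 8 enters row 2 and ejects 2; 2 enters row 1 and ejects 1. So w(7) = 1. P is now [[2, 3, 5, 7], [8], [9]].
Step i=6: Q has 6 at row 1, column 4; remove that cell from P, ejecting 7. So w(6) = 7. P is now [[2, 3, 5], [8], [9]].
Step i=5: Q has 5 at row 1, column 3; remove that cell from P, ejecting 5. So w(5) = 5. P is now [[2, 3], [8], [9]].
Step i=4: Q has 4 at row 3, column 1; remove 9 from row 3 of P and reverse-bump: 9 enters row 2 and ejects 8; 8 enters row 1 and ejects 3. So w(4) = 3. P is now [[2, 8], [9]].
Step i=3: Q has 3 at row 1, column 2; remove that cell from P, ejecting 8. So w(3) = 8. P is now [[2], [9]].
Step i=2: Q has 2 at row 2, column 1; remove 9 from row 2 of P and reverse-bump: 9 enters row 1 and ejects 2. So w(2) = 2. P is now [[9]].
Step i=1: Q has 1 at row 1, column 1; remove that cell from P, ejecting 9. So w(1) = 9. P is now [].

So w = 9 2 8 3 5 7 1 4 6.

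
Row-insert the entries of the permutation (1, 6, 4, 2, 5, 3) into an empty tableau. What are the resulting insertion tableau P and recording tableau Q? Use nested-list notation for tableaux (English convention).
Insert each entry of the permutation into P by Schensted row insertion, recording in Q the position of each new cell.

Insert 1: appended to row 1. P = [[1]], Q = [[1]].
Insert 6: appended to row 1. P = [[1, 6]], Q = [[1, 2]].
Insert 4: 4 bumps 6 from row 1; 6 starts row 2. P = [[1, 4], [6]], Q = [[1, 2], [3]].
Insert 2: 2 bumps 4 from row 1; 4 bumps 6 from row 2; 6 starts row 3. P = [[1, 2], [4], [6]], Q = [[1, 2], [3], [4]].
Insert 5: appended to row 1. P = [[1, 2, 5], [4], [6]], Q = [[1, 2, 5], [3], [4]].
Insert 3: 3 bumps 5 from row 1; 5 appends to row 2. P = [[1, 2, 3], [4, 5], [6]], Q = [[1, 2, 5], [3, 6], [4]].

So P = [[1, 2, 3], [4, 5], [6]], Q = [[1, 2, 5], [3, 6], [4]].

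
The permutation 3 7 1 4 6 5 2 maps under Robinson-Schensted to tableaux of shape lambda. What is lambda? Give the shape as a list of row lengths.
Row-insert each entry into an empty tableau.

After inserting 3: P = [[3]].
After inserting 7: P = [[3, 7]].
After inserting 1: P = [[1, 7], [3]].
After inserting 4: P = [[1, 4], [3, 7]].
After inserting 6: P = [[1, 4, 6], [3, 7]].
After inserting 5: P = [[1, 4, 5], [3, 6], [7]].
After inserting 2: P = [[1, 2, 5], [3, 4], [6], [7]].

The final insertion tableau P = [[1, 2, 5], [3, 4], [6], [7]] has shape [3, 2, 1, 1].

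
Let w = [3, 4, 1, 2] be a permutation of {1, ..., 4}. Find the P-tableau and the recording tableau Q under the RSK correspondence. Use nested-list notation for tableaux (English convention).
Insert each entry of the permutation into P by Schensted row insertion, recording in Q the position of each new cell.

Insert 3: appended to row 1. P = [[3]].
Insert 4: appended to row 1. P = [[3, 4]].
Insert 1: 1 bumps 3 from row 1; 3 starts row 2. P = [[1, 4], [3]].
Insert 2: 2 bumps 4 from row 1; 4 appends to row 2. P = [[1, 2], [3, 4]].

So P = [[1, 2], [3, 4]], Q = [[1, 2], [3, 4]].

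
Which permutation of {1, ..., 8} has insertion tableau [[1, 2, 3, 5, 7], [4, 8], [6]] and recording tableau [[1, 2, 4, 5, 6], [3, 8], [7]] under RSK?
Reverse the RSK construction: for i from n down to 1, find the cell of Q containing i, remove the entry at that cell from P, and reverse-bump it up through P; the value ejected from row 1 is w(i).

Step i=8: Q has 8 at row 2, column 2; remove 8 from row 2 of P and reverse-bump: 8 enters row 1 and ejects 7. So w(8) = 7. P is now [[1, 2, 3, 5, 8], [4], [6]].
Step i=7: Q has 7 at row 3, column 1; remove 6 from row 3 of P and reverse-bump: 6 enters row 2 and ejects 4; 4 enters row 1 and ejects 3. So w(7) = 3. P is now [[1, 2, 4, 5, 8], [6]].
Step i=6: Q has 6 at row 1, column 5; remove that cell from P, ejecting 8. So w(6) = 8. P is now [[1, 2, 4, 5], [6]].
Step i=5: Q has 5 at row 1, column 4; remove that cell from P, ejecting 5. So w(5) = 5. P is now [[1, 2, 4], [6]].
Step i=4: Q has 4 at row 1, column 3; remove that cell from P, ejecting 4. So w(4) = 4. P is now [[1, 2], [6]].
Step i=3: Q has 3 at row 2, column 1; remove 6 from row 2 of P and reverse-bump: 6 enters row 1 and ejects 2. So w(3) = 2. P is now [[1, 6]].
Step i=2: Q has 2 at row 1, column 2; remove that cell from P, ejecting 6. So w(2) = 6. P is now [[1]].
Step i=1: Q has 1 at row 1, column 1; remove that cell from P, ejecting 1. So w(1) = 1. P is now [].

So w = 1 6 2 4 5 8 3 7.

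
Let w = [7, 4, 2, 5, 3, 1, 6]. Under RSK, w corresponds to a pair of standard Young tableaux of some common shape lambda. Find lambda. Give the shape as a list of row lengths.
Row-insert each entry into an empty tableau.

After inserting 7: P = [[7]].
After inserting 4: P = [[4], [7]].
After inserting 2: P = [[2], [4], [7]].
After inserting 5: P = [[2, 5], [4], [7]].
After inserting 3: P = [[2, 3], [4, 5], [7]].
After inserting 1: P = [[1, 3], [2, 5], [4], [7]].
After inserting 6: P = [[1, 3, 6], [2, 5], [4], [7]].

The final insertion tableau P = [[1, 3, 6], [2, 5], [4], [7]] has shape [3, 2, 1, 1].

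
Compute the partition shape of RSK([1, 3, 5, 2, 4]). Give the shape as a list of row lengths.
Row-insert each entry into an empty tableau.

After inserting 1: P = [[1]].
After inserting 3: P = [[1, 3]].
After inserting 5: P = [[1, 3, 5]].
After inserting 2: P = [[1, 2, 5], [3]].
After inserting 4: P = [[1, 2, 4], [3, 5]].

The final insertion tableau P = [[1, 2, 4], [3, 5]] has shape [3, 2].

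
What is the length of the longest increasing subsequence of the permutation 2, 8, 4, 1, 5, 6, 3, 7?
5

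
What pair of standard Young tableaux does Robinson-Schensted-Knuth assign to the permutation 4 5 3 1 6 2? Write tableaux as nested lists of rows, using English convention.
P = [[1, 2, 6], [3, 5], [4]], Q = [[1, 2, 5], [3, 6], [4]]

Insert each entry of the permutation into P by Schensted row insertion, recording in Q the position of each new cell.

Insert 4: appended to row 1. P = [[4]].
Insert 5: appended to row 1. P = [[4, 5]].
Insert 3: 3 bumps 4 from row 1; 4 starts row 2. P = [[3, 5], [4]].
Insert 1: 1 bumps 3 from row 1; 3 bumps 4 from row 2; 4 starts row 3. P = [[1, 5], [3], [4]].
Insert 6: appended to row 1. P = [[1, 5, 6], [3], [4]].
Insert 2: 2 bumps 5 from row 1; 5 appends to row 2. P = [[1, 2, 6], [3, 5], [4]].

So P = [[1, 2, 6], [3, 5], [4]], Q = [[1, 2, 5], [3, 6], [4]].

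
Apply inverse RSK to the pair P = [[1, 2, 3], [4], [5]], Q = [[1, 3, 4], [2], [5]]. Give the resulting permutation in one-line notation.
Reverse RSK: for i = n, n-1, ..., 1, locate i in Q, remove the corresponding corner cell from P, and reverse-bump its entry up through P; the value ejected from row 1 is w(i).

So w = 5 1 2 4 3.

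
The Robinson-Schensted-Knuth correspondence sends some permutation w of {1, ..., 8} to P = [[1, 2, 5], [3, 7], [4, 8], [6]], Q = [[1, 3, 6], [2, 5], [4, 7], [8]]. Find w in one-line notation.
Reverse the RSK construction: for i from n down to 1, find the cell of Q containing i, remove the entry at that cell from P, and reverse-bump it up through P; the value ejected from row 1 is w(i).

Step i=8: Q has 8 at row 4, column 1; remove 6 from row 4 of P and reverse-bump: 6 enters row 3 and ejects 4; 4 enters row 2 and ejects 3; 3 enters row 1 and ejects 2. So w(8) = 2. P is now [[1, 3, 5], [4, 7], [6, 8]].
Step i=7: Q has 7 at row 3, column 2; remove 8 from row 3 of P and reverse-bump: 8 enters row 2 and ejects 7; 7 enters row 1 and ejects 5. So w(7) = 5. P is now [[1, 3, 7], [4, 8], [6]].
Step i=6: Q has 6 at row 1, column 3; remove that cell from P, ejecting 7. So w(6) = 7. P is now [[1, 3], [4, 8], [6]].
Step i=5: Q has 5 at row 2, column 2; remove 8 from row 2 of P and reverse-bump: 8 enters row 1 and ejects 3. So w(5) = 3. P is now [[1, 8], [4], [6]].
Step i=4: Q has 4 at row 3, column 1; remove 6 from row 3 of P and reverse-bump: 6 enters row 2 and ejects 4; 4 enters row 1 and ejects 1. So w(4) = 1. P is now [[4, 8], [6]].
Step i=3: Q has 3 at row 1, column 2; remove that cell from P, ejecting 8. So w(3) = 8. P is now [[4], [6]].
Step i=2: Q has 2 at row 2, column 1; remove 6 from row 2 of P and reverse-bump: 6 enters row 1 and ejects 4. So w(2) = 4. P is now [[6]].
Step i=1: Q has 1 at row 1, column 1; remove that cell from P, ejecting 6. So w(1) = 6. P is now [].

So w = 6 4 8 1 3 7 5 2.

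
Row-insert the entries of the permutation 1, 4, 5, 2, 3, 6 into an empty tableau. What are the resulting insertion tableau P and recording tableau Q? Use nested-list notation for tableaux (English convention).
Insert each entry of the permutation into P by Schensted row insertion, recording in Q the position of each new cell.

After inserting 1: P = [[1]].
After inserting 4: P = [[1, 4]].
After inserting 5: P = [[1, 4, 5]].
After inserting 2: P = [[1, 2, 5], [4]].
After inserting 3: P = [[1, 2, 3], [4, 5]].
After inserting 6: P = [[1, 2, 3, 6], [4, 5]].

So P = [[1, 2, 3, 6], [4, 5]], Q = [[1, 2, 3, 6], [4, 5]].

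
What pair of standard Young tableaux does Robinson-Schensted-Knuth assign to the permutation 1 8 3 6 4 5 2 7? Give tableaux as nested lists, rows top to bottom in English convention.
Insert each entry of the permutation into P by Schensted row insertion, recording in Q the position of each new cell.

Insert 1: appended to row 1. P = [[1]].
Insert 8: appended to row 1. P = [[1, 8]].
Insert 3: 3 bumps 8 from row 1; 8 starts row 2. P = [[1, 3], [8]].
Insert 6: appended to row 1. P = [[1, 3, 6], [8]].
Insert 4: 4 bumps 6 from row 1; 6 bumps 8 from row 2; 8 starts row 3. P = [[1, 3, 4], [6], [8]].
Insert 5: appended to row 1. P = [[1, 3, 4, 5], [6], [8]].
Insert 2: 2 bumps 3 from row 1; 3 bumps 6 from row 2; 6 bumps 8 from row 3; 8 starts row 4. P = [[1, 2, 4, 5], [3], [6], [8]].
Insert 7: appended to row 1. P = [[1, 2, 4, 5, 7], [3], [6], [8]].

So P = [[1, 2, 4, 5, 7], [3], [6], [8]], Q = [[1, 2, 4, 6, 8], [3], [5], [7]].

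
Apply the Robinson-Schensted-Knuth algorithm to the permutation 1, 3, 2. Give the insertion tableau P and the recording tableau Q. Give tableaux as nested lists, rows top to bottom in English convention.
Insert each entry of the permutation into P by Schensted row insertion, recording in Q the position of each new cell.

After inserting 1: P = [[1]].
After inserting 3: P = [[1, 3]].
After inserting 2: P = [[1, 2], [3]].

So P = [[1, 2], [3]], Q = [[1, 2], [3]].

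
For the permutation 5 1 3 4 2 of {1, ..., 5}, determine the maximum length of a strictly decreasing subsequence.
3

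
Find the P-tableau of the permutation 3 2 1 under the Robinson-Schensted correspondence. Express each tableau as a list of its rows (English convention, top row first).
P = [[1], [2], [3]]

Insert 3: appended to row 1. P = [[3]].
Insert 2: 2 bumps 3 from row 1; 3 starts row 2. P = [[2], [3]].
Insert 1: 1 bumps 2 from row 1; 2 bumps 3 from row 2; 3 starts row 3. P = [[1], [2], [3]].

So P = [[1], [2], [3]].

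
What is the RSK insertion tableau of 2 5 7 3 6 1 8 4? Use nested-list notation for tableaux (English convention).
P = [[1, 3, 4, 8], [2, 6], [5, 7]]

Insert 2: appended to row 1. P = [[2]].
Insert 5: appended to row 1. P = [[2, 5]].
Insert 7: appended to row 1. P = [[2, 5, 7]].
Insert 3: 3 bumps 5 from row 1; 5 starts row 2. P = [[2, 3, 7], [5]].
Insert 6: 6 bumps 7 from row 1; 7 appends to row 2. P = [[2, 3, 6], [5, 7]].
Insert 1: 1 bumps 2 from row 1; 2 bumps 5 from row 2; 5 starts row 3. P = [[1, 3, 6], [2, 7], [5]].
Insert 8: appended to row 1. P = [[1, 3, 6, 8], [2, 7], [5]].
Insert 4: 4 bumps 6 from row 1; 6 bumps 7 from row 2; 7 appends to row 3. P = [[1, 3, 4, 8], [2, 6], [5, 7]].

So P = [[1, 3, 4, 8], [2, 6], [5, 7]].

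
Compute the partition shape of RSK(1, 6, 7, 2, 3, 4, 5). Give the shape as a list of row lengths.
[5, 2]

Row-insert each entry into an empty tableau.

After inserting 1: P = [[1]].
After inserting 6: P = [[1, 6]].
After inserting 7: P = [[1, 6, 7]].
After inserting 2: P = [[1, 2, 7], [6]].
After inserting 3: P = [[1, 2, 3], [6, 7]].
After inserting 4: P = [[1, 2, 3, 4], [6, 7]].
After inserting 5: P = [[1, 2, 3, 4, 5], [6, 7]].

The final insertion tableau P = [[1, 2, 3, 4, 5], [6, 7]] has shape [5, 2].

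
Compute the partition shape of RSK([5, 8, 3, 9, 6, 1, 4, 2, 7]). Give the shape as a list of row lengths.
[3, 3, 2, 1]

Row-insert each entry into an empty tableau.

After inserting 5: P = [[5]].
After inserting 8: P = [[5, 8]].
After inserting 3: P = [[3, 8], [5]].
After inserting 9: P = [[3, 8, 9], [5]].
After inserting 6: P = [[3, 6, 9], [5, 8]].
After inserting 1: P = [[1, 6, 9], [3, 8], [5]].
After inserting 4: P = [[1, 4, 9], [3, 6], [5, 8]].
After inserting 2: P = [[1, 2, 9], [3, 4], [5, 6], [8]].
After inserting 7: P = [[1, 2, 7], [3, 4, 9], [5, 6], [8]].

The final insertion tableau P = [[1, 2, 7], [3, 4, 9], [5, 6], [8]] has shape [3, 3, 2, 1].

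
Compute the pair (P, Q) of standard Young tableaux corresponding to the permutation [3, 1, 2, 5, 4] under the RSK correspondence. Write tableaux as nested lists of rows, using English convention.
Insert each entry of the permutation into P by Schensted row insertion, recording in Q the position of each new cell.

After inserting 3: P = [[3]].
After inserting 1: P = [[1], [3]].
After inserting 2: P = [[1, 2], [3]].
After inserting 5: P = [[1, 2, 5], [3]].
After inserting 4: P = [[1, 2, 4], [3, 5]].

So P = [[1, 2, 4], [3, 5]], Q = [[1, 3, 4], [2, 5]].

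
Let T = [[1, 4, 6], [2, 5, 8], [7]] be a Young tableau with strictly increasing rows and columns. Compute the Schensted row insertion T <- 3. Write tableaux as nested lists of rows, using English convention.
[[1, 3, 6], [2, 4, 8], [5], [7]]

In row 1, 3 replaces 4 (the leftmost entry greater than 3); 4 is bumped to row 2. In row 2, 4 replaces 5 (the leftmost entry greater than 4); 5 is bumped to row 3. In row 3, 5 replaces 7 (the leftmost entry greater than 5); 7 is bumped to row 4. 7 starts a new row 4. The new tableau is [[1, 3, 6], [2, 4, 8], [5], [7]].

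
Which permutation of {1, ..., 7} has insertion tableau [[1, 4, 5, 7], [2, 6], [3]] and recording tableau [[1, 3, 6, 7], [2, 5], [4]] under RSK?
3 2 6 1 4 5 7

Reverse the RSK construction: for i from n down to 1, find the cell of Q containing i, remove the entry at that cell from P, and reverse-bump it up through P; the value ejected from row 1 is w(i).

Step i=7: Q has 7 at row 1, column 4; remove that cell from P, ejecting 7. So w(7) = 7. P is now [[1, 4, 5], [2, 6], [3]].
Step i=6: Q has 6 at row 1, column 3; remove that cell from P, ejecting 5. So w(6) = 5. P is now [[1, 4], [2, 6], [3]].
Step i=5: Q has 5 at row 2, column 2; remove 6 from row 2 of P and reverse-bump: 6 enters row 1 and ejects 4. So w(5) = 4. P is now [[1, 6], [2], [3]].
Step i=4: Q has 4 at row 3, column 1; remove 3 from row 3 of P and reverse-bump: 3 enters row 2 and ejects 2; 2 enters row 1 and ejects 1. So w(4) = 1. P is now [[2, 6], [3]].
Step i=3: Q has 3 at row 1, column 2; remove that cell from P, ejecting 6. So w(3) = 6. P is now [[2], [3]].
Step i=2: Q has 2 at row 2, column 1; remove 3 from row 2 of P and reverse-bump: 3 enters row 1 and ejects 2. So w(2) = 2. P is now [[3]].
Step i=1: Q has 1 at row 1, column 1; remove that cell from P, ejecting 3. So w(1) = 3. P is now [].

So w = 3 2 6 1 4 5 7.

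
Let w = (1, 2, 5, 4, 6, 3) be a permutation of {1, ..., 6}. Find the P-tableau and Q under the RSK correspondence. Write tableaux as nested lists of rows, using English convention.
Insert each entry of the permutation into P by Schensted row insertion, recording in Q the position of each new cell.

Insert 1: appended to row 1. P = [[1]].
Insert 2: appended to row 1. P = [[1, 2]].
Insert 5: appended to row 1. P = [[1, 2, 5]].
Insert 4: 4 bumps 5 from row 1; 5 starts row 2. P = [[1, 2, 4], [5]].
Insert 6: appended to row 1. P = [[1, 2, 4, 6], [5]].
Insert 3: 3 bumps 4 from row 1; 4 bumps 5 from row 2; 5 starts row 3. P = [[1, 2, 3, 6], [4], [5]].

So P = [[1, 2, 3, 6], [4], [5]], Q = [[1, 2, 3, 5], [4], [6]].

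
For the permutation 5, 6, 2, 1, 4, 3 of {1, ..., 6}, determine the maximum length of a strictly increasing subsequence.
2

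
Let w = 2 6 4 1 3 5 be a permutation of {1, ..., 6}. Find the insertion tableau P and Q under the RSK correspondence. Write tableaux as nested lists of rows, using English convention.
Insert each entry of the permutation into P by Schensted row insertion, recording in Q the position of each new cell.

Insert 2: appended to row 1. P = [[2]].
Insert 6: appended to row 1. P = [[2, 6]].
Insert 4: 4 bumps 6 from row 1; 6 starts row 2. P = [[2, 4], [6]].
Insert 1: 1 bumps 2 from row 1; 2 bumps 6 from row 2; 6 starts row 3. P = [[1, 4], [2], [6]].
Insert 3: 3 bumps 4 from row 1; 4 appends to row 2. P = [[1, 3], [2, 4], [6]].
Insert 5: appended to row 1. P = [[1, 3, 5], [2, 4], [6]].

So P = [[1, 3, 5], [2, 4], [6]], Q = [[1, 2, 6], [3, 5], [4]].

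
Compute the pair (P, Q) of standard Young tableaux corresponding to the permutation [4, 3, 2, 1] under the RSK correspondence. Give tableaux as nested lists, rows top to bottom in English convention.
P = [[1], [2], [3], [4]], Q = [[1], [2], [3], [4]]

Insert each entry of the permutation into P by Schensted row insertion, recording in Q the position of each new cell.

Insert 4: appended to row 1. P = [[4]], Q = [[1]].
Insert 3: 3 bumps 4 from row 1; 4 starts row 2. P = [[3], [4]], Q = [[1], [2]].
Insert 2: 2 bumps 3 from row 1; 3 bumps 4 from row 2; 4 starts row 3. P = [[2], [3], [4]], Q = [[1], [2], [3]].
Insert 1: 1 bumps 2 from row 1; 2 bumps 3 from row 2; 3 bumps 4 from row 3; 4 starts row 4. P = [[1], [2], [3], [4]], Q = [[1], [2], [3], [4]].

So P = [[1], [2], [3], [4]], Q = [[1], [2], [3], [4]].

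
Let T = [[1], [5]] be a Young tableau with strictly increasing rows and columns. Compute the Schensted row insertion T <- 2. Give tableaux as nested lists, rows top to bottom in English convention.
2 is larger than every entry of row 1, so it is appended to row 1. The new tableau is [[1, 2], [5]].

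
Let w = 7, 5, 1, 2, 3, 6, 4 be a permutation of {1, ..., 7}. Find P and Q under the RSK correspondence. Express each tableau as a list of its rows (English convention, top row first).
Insert each entry of the permutation into P by Schensted row insertion, recording in Q the position of each new cell.

Insert 7: appended to row 1. P = [[7]].
Insert 5: 5 bumps 7 from row 1; 7 starts row 2. P = [[5], [7]].
Insert 1: 1 bumps 5 from row 1; 5 bumps 7 from row 2; 7 starts row 3. P = [[1], [5], [7]].
Insert 2: appended to row 1. P = [[1, 2], [5], [7]].
Insert 3: appended to row 1. P = [[1, 2, 3], [5], [7]].
Insert 6: appended to row 1. P = [[1, 2, 3, 6], [5], [7]].
Insert 4: 4 bumps 6 from row 1; 6 appends to row 2. P = [[1, 2, 3, 4], [5, 6], [7]].

So P = [[1, 2, 3, 4], [5, 6], [7]], Q = [[1, 4, 5, 6], [2, 7], [3]].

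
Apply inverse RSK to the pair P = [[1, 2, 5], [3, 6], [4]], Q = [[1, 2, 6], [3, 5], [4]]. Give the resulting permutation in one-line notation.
Reverse the RSK construction: for i from n down to 1, find the cell of Q containing i, remove the entry at that cell from P, and reverse-bump it up through P; the value ejected from row 1 is w(i).

Step i=6: Q has 6 at row 1, column 3; remove that cell from P, ejecting 5. So w(6) = 5. P is now [[1, 2], [3, 6], [4]].
Step i=5: Q has 5 at row 2, column 2; remove 6 from row 2 of P and reverse-bump: 6 enters row 1 and ejects 2. So w(5) = 2. P is now [[1, 6], [3], [4]].
Step i=4: Q has 4 at row 3, column 1; remove 4 from row 3 of P and reverse-bump: 4 enters row 2 and ejects 3; 3 enters row 1 and ejects 1. So w(4) = 1. P is now [[3, 6], [4]].
Step i=3: Q has 3 at row 2, column 1; remove 4 from row 2 of P and reverse-bump: 4 enters row 1 and ejects 3. So w(3) = 3. P is now [[4, 6]].
Step i=2: Q has 2 at row 1, column 2; remove that cell from P, ejecting 6. So w(2) = 6. P is now [[4]].
Step i=1: Q has 1 at row 1, column 1; remove that cell from P, ejecting 4. So w(1) = 4. P is now [].

So w = 4 6 3 1 2 5.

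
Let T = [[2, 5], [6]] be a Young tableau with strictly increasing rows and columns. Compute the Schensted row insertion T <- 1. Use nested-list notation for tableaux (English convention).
In row 1, 1 replaces 2 (the leftmost entry greater than 1); 2 is bumped to row 2. In row 2, 2 replaces 6 (the leftmost entry greater than 2); 6 is bumped to row 3. 6 starts a new row 3. The new tableau is [[1, 5], [2], [6]].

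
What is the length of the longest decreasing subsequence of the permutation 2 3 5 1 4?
2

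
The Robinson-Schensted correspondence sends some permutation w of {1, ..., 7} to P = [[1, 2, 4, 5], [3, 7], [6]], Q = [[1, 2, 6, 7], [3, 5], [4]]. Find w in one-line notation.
6 7 3 1 2 4 5

Reverse the RSK construction: for i from n down to 1, find the cell of Q containing i, remove the entry at that cell from P, and reverse-bump it up through P; the value ejected from row 1 is w(i).

Step i=7: Q has 7 at row 1, column 4; remove that cell from P, ejecting 5. So w(7) = 5. P is now [[1, 2, 4], [3, 7], [6]].
Step i=6: Q has 6 at row 1, column 3; remove that cell from P, ejecting 4. So w(6) = 4. P is now [[1, 2], [3, 7], [6]].
Step i=5: Q has 5 at row 2, column 2; remove 7 from row 2 of P and reverse-bump: 7 enters row 1 and ejects 2. So w(5) = 2. P is now [[1, 7], [3], [6]].
Step i=4: Q has 4 at row 3, column 1; remove 6 from row 3 of P and reverse-bump: 6 enters row 2 and ejects 3; 3 enters row 1 and ejects 1. So w(4) = 1. P is now [[3, 7], [6]].
Step i=3: Q has 3 at row 2, column 1; remove 6 from row 2 of P and reverse-bump: 6 enters row 1 and ejects 3. So w(3) = 3. P is now [[6, 7]].
Step i=2: Q has 2 at row 1, column 2; remove that cell from P, ejecting 7. So w(2) = 7. P is now [[6]].
Step i=1: Q has 1 at row 1, column 1; remove that cell from P, ejecting 6. So w(1) = 6. P is now [].

So w = 6 7 3 1 2 4 5.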